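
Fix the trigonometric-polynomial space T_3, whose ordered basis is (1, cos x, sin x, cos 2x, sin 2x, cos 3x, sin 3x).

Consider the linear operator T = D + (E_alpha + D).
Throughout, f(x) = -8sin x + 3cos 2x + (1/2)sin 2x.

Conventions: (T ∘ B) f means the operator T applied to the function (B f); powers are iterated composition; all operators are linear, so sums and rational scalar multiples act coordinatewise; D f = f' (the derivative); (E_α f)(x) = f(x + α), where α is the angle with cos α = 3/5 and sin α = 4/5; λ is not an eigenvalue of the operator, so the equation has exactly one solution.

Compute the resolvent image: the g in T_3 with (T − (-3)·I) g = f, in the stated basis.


the result is g(x) = (14/13)cos x - (18/13)sin x + (71/400)cos 2x + (203/400)sin 2x

write g with unknown coordinates in the stated basis and equate coefficients in (T − (-3)·I) g = f
solving from the highest basis element down gives g = (14/13)cos x - (18/13)sin x + (71/400)cos 2x + (203/400)sin 2x
check: T g = -(42/13)cos x - (50/13)sin x + (987/400)cos 2x - (409/400)sin 2x
so T g − (-3)·g = -8sin x + 3cos 2x + (1/2)sin 2x = f ✓


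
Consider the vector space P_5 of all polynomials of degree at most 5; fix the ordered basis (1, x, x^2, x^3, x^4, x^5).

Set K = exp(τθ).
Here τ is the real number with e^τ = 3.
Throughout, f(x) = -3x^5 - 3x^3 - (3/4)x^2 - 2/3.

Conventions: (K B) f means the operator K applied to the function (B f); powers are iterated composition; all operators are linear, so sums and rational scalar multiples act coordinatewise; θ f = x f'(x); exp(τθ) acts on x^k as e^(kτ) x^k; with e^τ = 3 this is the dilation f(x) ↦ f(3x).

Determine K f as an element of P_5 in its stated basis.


g(x) = -729x^5 - 81x^3 - (27/4)x^2 - 2/3

exp(τθ) x^k = e^(kτ) x^k; with e^τ = 3 this sends x^k to 3^k x^k
x^2 ↦ 9 x^2
x^3 ↦ 27 x^3
x^5 ↦ 243 x^5
applying this coordinatewise to f: exp(τθ) f = -729x^5 - 81x^3 - (27/4)x^2 - 2/3


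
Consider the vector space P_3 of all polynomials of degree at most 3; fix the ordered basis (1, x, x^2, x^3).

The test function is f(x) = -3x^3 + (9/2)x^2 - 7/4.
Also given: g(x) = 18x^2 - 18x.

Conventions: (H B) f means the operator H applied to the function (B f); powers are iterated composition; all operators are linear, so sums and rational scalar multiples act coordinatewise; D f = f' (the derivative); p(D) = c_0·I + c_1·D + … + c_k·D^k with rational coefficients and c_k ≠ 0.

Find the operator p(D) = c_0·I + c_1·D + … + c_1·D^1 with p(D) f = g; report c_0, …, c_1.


D^0 f = -3x^3 + (9/2)x^2 - 7/4
D^1 f = -9x^2 + 9x
matching coefficients of g against c_0 f + c_1 Df + … from the top degree down determines the c_i
solution: c_0 = 0, c_1 = -2

c_0 = 0, c_1 = -2


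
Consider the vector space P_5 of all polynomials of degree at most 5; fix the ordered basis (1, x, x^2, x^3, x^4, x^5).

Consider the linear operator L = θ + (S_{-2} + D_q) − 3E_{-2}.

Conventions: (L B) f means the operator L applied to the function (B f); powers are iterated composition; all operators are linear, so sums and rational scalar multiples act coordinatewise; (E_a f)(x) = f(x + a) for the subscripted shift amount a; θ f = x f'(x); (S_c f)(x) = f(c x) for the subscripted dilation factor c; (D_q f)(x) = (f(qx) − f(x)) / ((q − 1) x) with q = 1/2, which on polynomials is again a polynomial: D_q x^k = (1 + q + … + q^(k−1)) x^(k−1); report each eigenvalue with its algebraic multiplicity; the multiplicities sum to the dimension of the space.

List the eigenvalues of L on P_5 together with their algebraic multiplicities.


λ = -30 (multiplicity 1), λ = -8 (multiplicity 1), λ = -4 (multiplicity 1), λ = -2 (multiplicity 1), λ = 3 (multiplicity 1), λ = 17 (multiplicity 1)

image of 1: -2
image of x: -4x + 7
image of x^2: 3x^2 + (27/2)x - 12
image of x^3: -8x^3 + (79/4)x^2 - 36x + 24
image of x^4: 17x^4 + (207/8)x^3 - 72x^2 + 96x - 48
image of x^5: -30x^5 + (511/16)x^4 - 120x^3 + 240x^2 - 240x + 96
the matrix is upper triangular; its diagonal is (-2, -4, 3, -8, 17, -30)
for a triangular matrix the eigenvalues are the diagonal entries, with algebraic multiplicity their repetition count


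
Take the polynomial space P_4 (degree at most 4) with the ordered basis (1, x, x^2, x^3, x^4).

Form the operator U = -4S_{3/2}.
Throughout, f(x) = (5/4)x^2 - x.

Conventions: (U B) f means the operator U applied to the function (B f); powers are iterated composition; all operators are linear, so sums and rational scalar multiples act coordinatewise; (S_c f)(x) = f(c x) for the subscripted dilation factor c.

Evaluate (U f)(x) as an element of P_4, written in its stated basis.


S_{3/2} f = (45/16)x^2 - (3/2)x
(-4S_{3/2}) f = -(45/4)x^2 + 6x

the image equals g(x) = -(45/4)x^2 + 6x


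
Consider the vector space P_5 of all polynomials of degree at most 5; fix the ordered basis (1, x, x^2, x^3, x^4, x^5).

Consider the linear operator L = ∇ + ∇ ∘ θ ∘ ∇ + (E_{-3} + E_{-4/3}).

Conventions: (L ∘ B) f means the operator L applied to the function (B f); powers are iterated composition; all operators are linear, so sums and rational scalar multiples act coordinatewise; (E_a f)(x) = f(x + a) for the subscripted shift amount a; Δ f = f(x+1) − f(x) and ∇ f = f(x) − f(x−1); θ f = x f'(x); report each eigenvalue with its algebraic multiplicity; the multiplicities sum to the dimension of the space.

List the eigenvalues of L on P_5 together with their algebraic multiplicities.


λ = 2 (multiplicity 6)

image of 1: 2
image of x: 2x - 10/3
image of x^2: 2x^2 - (20/3)x + 106/9
image of x^3: 2x^3 - 10x^2 + (124/3)x - 1009/27
image of x^4: 2x^4 - (40/3)x^3 + (284/3)x^2 - (4684/27)x + 9004/81
image of x^5: 2x^5 - (50/3)x^4 + (1600/9)x^3 - (13330/27)x^2 + (50690/81)x - 78055/243
the matrix is upper triangular; its diagonal is (2, 2, 2, 2, 2, 2)
for a triangular matrix the eigenvalues are the diagonal entries, with algebraic multiplicity their repetition count


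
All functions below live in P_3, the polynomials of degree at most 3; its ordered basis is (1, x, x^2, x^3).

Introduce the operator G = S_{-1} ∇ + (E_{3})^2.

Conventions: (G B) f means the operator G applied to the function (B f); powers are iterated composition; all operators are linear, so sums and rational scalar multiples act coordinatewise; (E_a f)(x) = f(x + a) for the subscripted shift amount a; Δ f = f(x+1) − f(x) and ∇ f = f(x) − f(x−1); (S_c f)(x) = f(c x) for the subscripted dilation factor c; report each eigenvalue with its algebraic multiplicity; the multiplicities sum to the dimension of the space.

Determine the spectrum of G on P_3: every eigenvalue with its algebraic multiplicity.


λ = 1 (multiplicity 4)

image of 1: 1
image of x: x + 7
image of x^2: x^2 + 10x + 35
image of x^3: x^3 + 21x^2 + 111x + 217
the matrix is upper triangular; its diagonal is (1, 1, 1, 1)
for a triangular matrix the eigenvalues are the diagonal entries, with algebraic multiplicity their repetition count


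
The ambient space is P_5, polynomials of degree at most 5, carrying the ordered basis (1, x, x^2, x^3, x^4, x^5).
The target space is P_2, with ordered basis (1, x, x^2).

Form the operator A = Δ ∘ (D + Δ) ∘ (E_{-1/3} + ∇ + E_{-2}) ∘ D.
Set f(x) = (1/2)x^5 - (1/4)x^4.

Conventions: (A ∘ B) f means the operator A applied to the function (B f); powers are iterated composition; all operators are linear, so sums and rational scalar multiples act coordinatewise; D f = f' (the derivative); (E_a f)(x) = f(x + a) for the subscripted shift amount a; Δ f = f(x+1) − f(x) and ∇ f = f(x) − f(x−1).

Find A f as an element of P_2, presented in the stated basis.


g(x) = 120x^2 - 4x + 464/3

D f = (5/2)x^4 - x^3
E_{-1/3} D f = (5/2)x^4 - (13/3)x^3 + (8/3)x^2 - (19/27)x + 11/162
∇ D f = 10x^3 - 18x^2 + 13x - 7/2
E_{-2} D f = (5/2)x^4 - 21x^3 + 66x^2 - 92x + 48
(E_{-1/3} + ∇ + E_{-2}) D f = 5x^4 - (46/3)x^3 + (152/3)x^2 - (2152/27)x + 3610/81
D (E_{-1/3} + ∇ + E_{-2}) D f = 20x^3 - 46x^2 + (304/3)x - 2152/27
Δ (E_{-1/3} + ∇ + E_{-2}) D f = 20x^3 - 16x^2 + (226/3)x - 1063/27
(D + Δ) (E_{-1/3} + ∇ + E_{-2}) D f = 40x^3 - 62x^2 + (530/3)x - 3215/27
Δ ((D + Δ) ∘ (E_{-1/3} + ∇ + E_{-2}) ∘ D) f = 120x^2 - 4x + 464/3


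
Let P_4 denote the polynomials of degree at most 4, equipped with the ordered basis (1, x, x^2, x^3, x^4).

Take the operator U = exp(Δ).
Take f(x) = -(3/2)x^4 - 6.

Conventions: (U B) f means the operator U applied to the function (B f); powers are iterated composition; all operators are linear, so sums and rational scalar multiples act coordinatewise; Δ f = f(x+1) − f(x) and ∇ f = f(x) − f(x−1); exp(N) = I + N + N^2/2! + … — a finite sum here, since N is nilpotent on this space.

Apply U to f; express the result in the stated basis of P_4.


the image equals g(x) = -(3/2)x^4 - 6x^3 - 18x^2 - 30x - 57/2

order-1 term: -6x^3 - 9x^2 - 6x - 3/2
order-2 term: -9x^2 - 18x - 21/2
order-3 term: -6x - 9
order-4 term: -3/2
the series for exp(Δ) f terminates at order 4
exp(Δ) f = -(3/2)x^4 - 6x^3 - 18x^2 - 30x - 57/2


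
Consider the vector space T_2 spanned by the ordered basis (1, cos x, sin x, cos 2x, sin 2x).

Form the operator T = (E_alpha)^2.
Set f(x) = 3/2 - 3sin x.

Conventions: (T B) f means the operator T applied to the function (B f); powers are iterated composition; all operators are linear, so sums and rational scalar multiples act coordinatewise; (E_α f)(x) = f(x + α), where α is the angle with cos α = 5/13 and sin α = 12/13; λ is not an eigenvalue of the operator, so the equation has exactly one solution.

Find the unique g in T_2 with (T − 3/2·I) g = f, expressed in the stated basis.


the result is g(x) = -3 + (288/725)cos x + (894/725)sin x

write g with unknown coordinates in the stated basis and equate coefficients in (T − 3/2·I) g = f
solving from the highest basis element down gives g = -3 + (288/725)cos x + (894/725)sin x
check: T g = -3 + (432/725)cos x - (834/725)sin x
so T g − 3/2·g = 3/2 - 3sin x = f ✓


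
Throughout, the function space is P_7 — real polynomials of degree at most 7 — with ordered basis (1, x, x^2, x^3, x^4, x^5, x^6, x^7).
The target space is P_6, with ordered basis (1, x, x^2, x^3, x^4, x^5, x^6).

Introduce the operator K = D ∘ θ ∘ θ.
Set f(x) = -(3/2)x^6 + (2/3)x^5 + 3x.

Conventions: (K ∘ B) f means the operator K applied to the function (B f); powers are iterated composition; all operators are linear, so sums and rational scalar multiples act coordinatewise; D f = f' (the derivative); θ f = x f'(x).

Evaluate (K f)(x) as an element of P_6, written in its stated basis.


g(x) = -324x^5 + (250/3)x^4 + 3

θ f = -9x^6 + (10/3)x^5 + 3x
θ θ f = -54x^6 + (50/3)x^5 + 3x
D θ θ f = -324x^5 + (250/3)x^4 + 3


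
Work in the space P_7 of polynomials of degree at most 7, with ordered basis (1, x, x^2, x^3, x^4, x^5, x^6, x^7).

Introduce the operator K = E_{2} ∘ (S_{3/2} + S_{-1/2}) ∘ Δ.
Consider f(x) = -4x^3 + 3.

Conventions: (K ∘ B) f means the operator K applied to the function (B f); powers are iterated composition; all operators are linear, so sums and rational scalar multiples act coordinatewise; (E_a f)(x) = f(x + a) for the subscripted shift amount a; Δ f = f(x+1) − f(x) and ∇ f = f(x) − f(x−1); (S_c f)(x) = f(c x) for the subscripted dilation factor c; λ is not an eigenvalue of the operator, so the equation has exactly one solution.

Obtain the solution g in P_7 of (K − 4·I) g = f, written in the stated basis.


write g with unknown coordinates in the stated basis and equate coefficients in (K − 4·I) g = f
solving from the highest basis element down gives g = x^3 + (15/8)x^2 + (147/16)x + 517/32
check: K g = (15/2)x^2 + (147/4)x + 541/8
so K g − 4·g = -4x^3 + 3 = f ✓

the image equals g(x) = x^3 + (15/8)x^2 + (147/16)x + 517/32


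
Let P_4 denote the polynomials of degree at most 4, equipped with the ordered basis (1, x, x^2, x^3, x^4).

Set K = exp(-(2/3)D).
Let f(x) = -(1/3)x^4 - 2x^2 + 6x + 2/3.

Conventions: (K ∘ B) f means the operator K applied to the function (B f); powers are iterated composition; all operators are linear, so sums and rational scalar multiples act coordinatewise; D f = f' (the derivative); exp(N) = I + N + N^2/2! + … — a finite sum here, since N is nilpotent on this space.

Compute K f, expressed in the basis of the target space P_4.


g(x) = -(1/3)x^4 + (8/9)x^3 - (26/9)x^2 + (734/81)x - 1042/243

order-1 term: (8/9)x^3 + (8/3)x - 4
order-2 term: -(8/9)x^2 - 8/9
order-3 term: (32/81)x
order-4 term: -16/243
the series for exp(-(2/3)D) f terminates at order 4
exp(-(2/3)D) f = -(1/3)x^4 + (8/9)x^3 - (26/9)x^2 + (734/81)x - 1042/243


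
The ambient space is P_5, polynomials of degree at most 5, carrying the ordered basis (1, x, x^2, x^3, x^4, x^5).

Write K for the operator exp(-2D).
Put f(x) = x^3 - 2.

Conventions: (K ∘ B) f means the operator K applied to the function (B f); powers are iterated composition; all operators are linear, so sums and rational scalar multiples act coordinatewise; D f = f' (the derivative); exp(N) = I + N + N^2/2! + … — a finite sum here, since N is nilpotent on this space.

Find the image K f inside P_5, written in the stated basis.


g(x) = x^3 - 6x^2 + 12x - 10

order-1 term: -6x^2
order-2 term: 12x
order-3 term: -8
the series for exp(-2D) f terminates at order 3
exp(-2D) f = x^3 - 6x^2 + 12x - 10


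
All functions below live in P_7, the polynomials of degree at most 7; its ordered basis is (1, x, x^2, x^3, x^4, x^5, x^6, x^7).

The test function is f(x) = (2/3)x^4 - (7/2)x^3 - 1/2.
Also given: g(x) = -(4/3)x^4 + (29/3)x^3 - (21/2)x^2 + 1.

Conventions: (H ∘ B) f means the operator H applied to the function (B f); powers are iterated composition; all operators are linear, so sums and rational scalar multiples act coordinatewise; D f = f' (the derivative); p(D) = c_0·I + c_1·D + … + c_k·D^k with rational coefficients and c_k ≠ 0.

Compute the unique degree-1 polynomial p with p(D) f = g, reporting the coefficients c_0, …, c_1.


p(D) = -2·I + D, i.e. c_0 = -2, c_1 = 1

D^0 f = (2/3)x^4 - (7/2)x^3 - 1/2
D^1 f = (8/3)x^3 - (21/2)x^2
matching coefficients of g against c_0 f + c_1 Df + … from the top degree down determines the c_i
solution: c_0 = -2, c_1 = 1


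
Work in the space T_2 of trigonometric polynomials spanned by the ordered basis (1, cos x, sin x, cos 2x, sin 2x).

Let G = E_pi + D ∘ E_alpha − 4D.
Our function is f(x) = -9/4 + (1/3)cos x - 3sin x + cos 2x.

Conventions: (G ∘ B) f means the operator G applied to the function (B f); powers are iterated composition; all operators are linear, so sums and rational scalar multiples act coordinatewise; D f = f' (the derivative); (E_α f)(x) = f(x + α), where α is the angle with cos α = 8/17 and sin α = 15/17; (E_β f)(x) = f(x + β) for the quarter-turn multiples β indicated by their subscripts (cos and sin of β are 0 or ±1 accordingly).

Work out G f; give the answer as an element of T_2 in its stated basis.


E_pi f = -9/4 - (1/3)cos x + 3sin x + cos 2x
E_alpha f = -9/4 - (127/51)cos x - (29/17)sin x - (161/289)cos 2x - (240/289)sin 2x
D E_alpha f = -(29/17)cos x + (127/51)sin x - (480/289)cos 2x + (322/289)sin 2x
D f = -3cos x - (1/3)sin x - 2sin 2x
(-4D) f = 12cos x + (4/3)sin x + 8sin 2x
(E_pi + D ∘ E_alpha − 4D) f = -9/4 + (508/51)cos x + (116/17)sin x - (191/289)cos 2x + (2634/289)sin 2x

the result is g(x) = -9/4 + (508/51)cos x + (116/17)sin x - (191/289)cos 2x + (2634/289)sin 2x


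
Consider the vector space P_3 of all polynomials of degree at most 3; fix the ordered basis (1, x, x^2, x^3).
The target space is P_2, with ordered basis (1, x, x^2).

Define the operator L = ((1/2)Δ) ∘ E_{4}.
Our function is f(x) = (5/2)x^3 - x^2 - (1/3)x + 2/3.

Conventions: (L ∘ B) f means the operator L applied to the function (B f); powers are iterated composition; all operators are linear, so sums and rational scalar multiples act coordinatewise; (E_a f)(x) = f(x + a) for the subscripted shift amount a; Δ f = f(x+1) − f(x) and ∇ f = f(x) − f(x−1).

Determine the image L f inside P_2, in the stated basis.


the result is g(x) = (15/4)x^2 + (131/4)x + 859/12

E_{4} f = (5/2)x^3 + 29x^2 + (335/3)x + 430/3
Δ E_{4} f = (15/2)x^2 + (131/2)x + 859/6
((1/2)Δ) E_{4} f = (15/4)x^2 + (131/4)x + 859/12


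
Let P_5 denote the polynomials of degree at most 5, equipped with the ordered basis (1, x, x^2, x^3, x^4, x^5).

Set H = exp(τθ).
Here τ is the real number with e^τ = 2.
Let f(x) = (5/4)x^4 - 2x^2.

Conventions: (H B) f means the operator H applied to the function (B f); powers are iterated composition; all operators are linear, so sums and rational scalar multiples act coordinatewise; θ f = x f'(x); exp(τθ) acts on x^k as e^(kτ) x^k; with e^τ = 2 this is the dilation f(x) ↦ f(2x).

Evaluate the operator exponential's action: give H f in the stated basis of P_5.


exp(τθ) x^k = e^(kτ) x^k; with e^τ = 2 this sends x^k to 2^k x^k
x^2 ↦ 4 x^2
x^4 ↦ 16 x^4
applying this coordinatewise to f: exp(τθ) f = 20x^4 - 8x^2

the result is g(x) = 20x^4 - 8x^2


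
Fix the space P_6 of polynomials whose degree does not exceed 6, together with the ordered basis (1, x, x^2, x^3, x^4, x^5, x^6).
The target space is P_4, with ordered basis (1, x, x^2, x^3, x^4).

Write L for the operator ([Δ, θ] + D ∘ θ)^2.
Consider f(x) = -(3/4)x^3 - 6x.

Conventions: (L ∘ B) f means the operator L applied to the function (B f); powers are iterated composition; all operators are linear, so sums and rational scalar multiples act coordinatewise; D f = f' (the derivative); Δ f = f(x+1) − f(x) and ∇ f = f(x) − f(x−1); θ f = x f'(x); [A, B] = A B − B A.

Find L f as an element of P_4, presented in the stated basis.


θ f = -(9/4)x^3 - 6x
Δ θ f = -(27/4)x^2 - (27/4)x - 33/4
Δ f = -(9/4)x^2 - (9/4)x - 27/4
θ Δ f = -(9/2)x^2 - (9/4)x
[Δ, θ] f = -(9/4)x^2 - (9/2)x - 33/4
θ f = -(9/4)x^3 - 6x
D θ f = -(27/4)x^2 - 6
([Δ, θ] + D ∘ θ) f = -9x^2 - (9/2)x - 57/4
θ ([Δ, θ] + D ∘ θ) f = -18x^2 - (9/2)x
Δ θ ([Δ, θ] + D ∘ θ) f = -36x - 45/2
Δ ([Δ, θ] + D ∘ θ) f = -18x - 27/2
θ Δ ([Δ, θ] + D ∘ θ) f = -18x
[Δ, θ] ([Δ, θ] + D ∘ θ) f = -18x - 45/2
θ ([Δ, θ] + D ∘ θ) f = -18x^2 - (9/2)x
D θ ([Δ, θ] + D ∘ θ) f = -36x - 9/2
([Δ, θ] + D ∘ θ) ([Δ, θ] + D ∘ θ) f = -54x - 27

the image equals g(x) = -54x - 27


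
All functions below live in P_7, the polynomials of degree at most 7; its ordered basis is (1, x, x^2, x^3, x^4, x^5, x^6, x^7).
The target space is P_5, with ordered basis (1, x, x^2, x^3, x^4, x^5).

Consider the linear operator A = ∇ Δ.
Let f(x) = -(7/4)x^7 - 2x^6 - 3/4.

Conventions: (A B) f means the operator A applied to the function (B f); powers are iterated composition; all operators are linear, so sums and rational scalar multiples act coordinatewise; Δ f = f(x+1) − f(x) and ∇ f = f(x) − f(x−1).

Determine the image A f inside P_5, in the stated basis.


g(x) = -(147/2)x^5 - 60x^4 - (245/2)x^3 - 60x^2 - (49/2)x - 4

Δ f = -(49/4)x^6 - (195/4)x^5 - (365/4)x^4 - (405/4)x^3 - (267/4)x^2 - (97/4)x - 15/4
∇ Δ f = -(147/2)x^5 - 60x^4 - (245/2)x^3 - 60x^2 - (49/2)x - 4


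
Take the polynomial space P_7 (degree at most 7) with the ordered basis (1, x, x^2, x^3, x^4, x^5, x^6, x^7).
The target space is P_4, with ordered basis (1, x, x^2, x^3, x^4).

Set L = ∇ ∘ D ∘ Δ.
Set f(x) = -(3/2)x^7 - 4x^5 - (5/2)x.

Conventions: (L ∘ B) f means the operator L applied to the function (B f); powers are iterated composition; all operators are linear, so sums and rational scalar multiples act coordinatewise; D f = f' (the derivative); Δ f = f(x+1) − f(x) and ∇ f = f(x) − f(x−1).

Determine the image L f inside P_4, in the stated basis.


Δ f = -(21/2)x^6 - (63/2)x^5 - (145/2)x^4 - (185/2)x^3 - (143/2)x^2 - (61/2)x - 8
D Δ f = -63x^5 - (315/2)x^4 - 290x^3 - (555/2)x^2 - 143x - 61/2
∇ D Δ f = -315x^4 - 555x^2 - 61

g(x) = -315x^4 - 555x^2 - 61


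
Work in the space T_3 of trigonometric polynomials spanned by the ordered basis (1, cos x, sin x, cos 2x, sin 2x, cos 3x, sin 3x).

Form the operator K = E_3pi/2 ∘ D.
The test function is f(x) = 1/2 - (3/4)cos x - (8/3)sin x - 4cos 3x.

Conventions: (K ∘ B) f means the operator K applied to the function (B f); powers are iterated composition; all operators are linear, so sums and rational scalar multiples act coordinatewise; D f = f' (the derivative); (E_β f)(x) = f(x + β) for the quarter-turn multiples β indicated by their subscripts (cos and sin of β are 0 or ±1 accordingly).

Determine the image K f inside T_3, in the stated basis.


g(x) = -(3/4)cos x - (8/3)sin x + 12cos 3x

D f = -(8/3)cos x + (3/4)sin x + 12sin 3x
E_3pi/2 D f = -(3/4)cos x - (8/3)sin x + 12cos 3x


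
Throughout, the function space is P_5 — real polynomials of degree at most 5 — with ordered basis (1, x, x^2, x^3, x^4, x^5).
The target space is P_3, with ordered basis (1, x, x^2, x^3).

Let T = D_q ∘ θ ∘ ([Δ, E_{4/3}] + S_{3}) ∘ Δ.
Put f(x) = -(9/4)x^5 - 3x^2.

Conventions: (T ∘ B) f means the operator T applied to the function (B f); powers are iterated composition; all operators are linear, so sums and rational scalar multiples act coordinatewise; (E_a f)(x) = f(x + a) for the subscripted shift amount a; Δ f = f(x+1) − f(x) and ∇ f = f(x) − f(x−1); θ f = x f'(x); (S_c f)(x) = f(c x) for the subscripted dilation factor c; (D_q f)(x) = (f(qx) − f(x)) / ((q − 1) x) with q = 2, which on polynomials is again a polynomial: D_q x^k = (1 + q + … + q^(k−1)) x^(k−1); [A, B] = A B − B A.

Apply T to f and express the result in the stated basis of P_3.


the result is g(x) = -54675x^3 - (25515/2)x^2 - 1215x - 207/4

Δ f = -(45/4)x^4 - (45/2)x^3 - (45/2)x^2 - (69/4)x - 21/4
E_{4/3} Δ f = -(45/4)x^4 - (165/2)x^3 - (465/2)x^2 - (3647/12)x - 5657/36
Δ E_{4/3} Δ f = -45x^3 - 315x^2 - (1515/2)x - 3781/6
Δ Δ f = -45x^3 - 135x^2 - (315/2)x - 147/2
E_{4/3} Δ Δ f = -45x^3 - 315x^2 - (1515/2)x - 3781/6
[Δ, E_{4/3}] Δ f = 0
S_{3} Δ f = -(3645/4)x^4 - (1215/2)x^3 - (405/2)x^2 - (207/4)x - 21/4
([Δ, E_{4/3}] + S_{3}) Δ f = -(3645/4)x^4 - (1215/2)x^3 - (405/2)x^2 - (207/4)x - 21/4
θ ([Δ, E_{4/3}] + S_{3}) Δ f = -3645x^4 - (3645/2)x^3 - 405x^2 - (207/4)x
D_q θ ([Δ, E_{4/3}] + S_{3}) Δ f = -54675x^3 - (25515/2)x^2 - 1215x - 207/4


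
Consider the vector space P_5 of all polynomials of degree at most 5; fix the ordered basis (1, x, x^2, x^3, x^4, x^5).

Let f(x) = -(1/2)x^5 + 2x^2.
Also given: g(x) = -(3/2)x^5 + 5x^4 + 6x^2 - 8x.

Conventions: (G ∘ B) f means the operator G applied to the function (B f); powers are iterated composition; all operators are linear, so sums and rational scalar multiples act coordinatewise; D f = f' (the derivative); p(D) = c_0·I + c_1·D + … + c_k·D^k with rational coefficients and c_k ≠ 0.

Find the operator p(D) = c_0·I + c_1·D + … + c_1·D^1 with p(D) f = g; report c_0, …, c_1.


D^0 f = -(1/2)x^5 + 2x^2
D^1 f = -(5/2)x^4 + 4x
matching coefficients of g against c_0 f + c_1 Df + … from the top degree down determines the c_i
solution: c_0 = 3, c_1 = -2

p(D) = 3·I − 2·D, i.e. c_0 = 3, c_1 = -2


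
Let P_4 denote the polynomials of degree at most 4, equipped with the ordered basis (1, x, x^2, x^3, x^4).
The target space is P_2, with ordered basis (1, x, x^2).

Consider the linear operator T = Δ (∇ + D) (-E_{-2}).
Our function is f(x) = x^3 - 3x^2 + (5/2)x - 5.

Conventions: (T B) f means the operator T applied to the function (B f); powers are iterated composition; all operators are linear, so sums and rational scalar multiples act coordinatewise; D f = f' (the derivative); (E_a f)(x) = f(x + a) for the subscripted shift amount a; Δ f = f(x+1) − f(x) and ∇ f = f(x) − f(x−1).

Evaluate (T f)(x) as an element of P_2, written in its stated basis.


the image equals g(x) = -12x + 33

E_{-2} f = x^3 - 9x^2 + (53/2)x - 30
(-E_{-2}) f = -x^3 + 9x^2 - (53/2)x + 30
∇ (-E_{-2}) f = -3x^2 + 21x - 73/2
D (-E_{-2}) f = -3x^2 + 18x - 53/2
(∇ + D) (-E_{-2}) f = -6x^2 + 39x - 63
Δ (∇ + D) (-E_{-2}) f = -12x + 33


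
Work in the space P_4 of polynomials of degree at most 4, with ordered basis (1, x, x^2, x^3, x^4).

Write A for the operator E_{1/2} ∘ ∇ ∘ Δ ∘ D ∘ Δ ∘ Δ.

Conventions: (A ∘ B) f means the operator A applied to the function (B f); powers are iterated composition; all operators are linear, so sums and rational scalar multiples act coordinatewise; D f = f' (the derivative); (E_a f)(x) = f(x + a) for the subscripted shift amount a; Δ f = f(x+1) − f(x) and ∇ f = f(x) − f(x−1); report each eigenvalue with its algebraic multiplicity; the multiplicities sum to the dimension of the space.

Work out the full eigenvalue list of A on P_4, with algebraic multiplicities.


λ = 0 (multiplicity 5)

image of 1: 0
image of x: 0
image of x^2: 0
image of x^3: 0
image of x^4: 0
the matrix is upper triangular; its diagonal is (0, 0, 0, 0, 0)
for a triangular matrix the eigenvalues are the diagonal entries, with algebraic multiplicity their repetition count


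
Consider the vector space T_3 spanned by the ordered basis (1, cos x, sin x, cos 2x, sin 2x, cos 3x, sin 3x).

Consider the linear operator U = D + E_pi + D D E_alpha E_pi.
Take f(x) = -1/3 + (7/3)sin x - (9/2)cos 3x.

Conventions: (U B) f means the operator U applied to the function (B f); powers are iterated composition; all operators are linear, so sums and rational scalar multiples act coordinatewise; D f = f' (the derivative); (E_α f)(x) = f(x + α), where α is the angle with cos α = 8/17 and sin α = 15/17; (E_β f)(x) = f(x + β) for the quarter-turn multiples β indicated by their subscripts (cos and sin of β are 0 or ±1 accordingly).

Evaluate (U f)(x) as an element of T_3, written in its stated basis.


D f = (7/3)cos x + (27/2)sin 3x
E_pi f = -1/3 - (7/3)sin x + (9/2)cos 3x
E_pi f = -1/3 - (7/3)sin x + (9/2)cos 3x
E_alpha E_pi f = -1/3 - (35/17)cos x - (56/51)sin x - (21996/4913)cos 3x + (4455/9826)sin 3x
D (E_alpha E_pi) f = -(56/51)cos x + (35/17)sin x + (13365/9826)cos 3x + (65988/4913)sin 3x
D D (E_alpha E_pi) f = (35/17)cos x + (56/51)sin x + (197964/4913)cos 3x - (40095/9826)sin 3x
(D + E_pi + D D E_alpha E_pi) f = -1/3 + (224/51)cos x - (21/17)sin x + (440145/9826)cos 3x + (46278/4913)sin 3x

the result is g(x) = -1/3 + (224/51)cos x - (21/17)sin x + (440145/9826)cos 3x + (46278/4913)sin 3x


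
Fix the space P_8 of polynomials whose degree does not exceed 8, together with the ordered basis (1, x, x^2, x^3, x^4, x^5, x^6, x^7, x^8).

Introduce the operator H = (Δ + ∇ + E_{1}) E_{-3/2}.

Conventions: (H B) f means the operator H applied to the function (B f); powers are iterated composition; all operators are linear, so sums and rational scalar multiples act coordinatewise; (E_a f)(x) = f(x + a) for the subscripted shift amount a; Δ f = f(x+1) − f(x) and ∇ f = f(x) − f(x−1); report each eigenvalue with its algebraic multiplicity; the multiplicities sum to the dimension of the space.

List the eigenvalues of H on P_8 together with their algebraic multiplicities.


image of 1: 1
image of x: x + 3/2
image of x^2: x^2 + 3x - 23/4
image of x^3: x^3 + (9/2)x^2 - (69/4)x + 123/8
image of x^4: x^4 + 6x^3 - (69/2)x^2 + (123/2)x - 623/16
image of x^5: x^5 + (15/2)x^4 - (115/2)x^3 + (615/4)x^2 - (3115/16)x + 3123/32
image of x^6: x^6 + 9x^5 - (345/4)x^4 + (615/2)x^3 - (9345/16)x^2 + (9369/16)x - 15623/64
image of x^7: x^7 + (21/2)x^6 - (483/4)x^5 + (4305/8)x^4 - (21805/16)x^3 + (65583/32)x^2 - (109361/64)x + 78123/128
image of x^8: x^8 + 12x^7 - 161x^6 + 861x^5 - (21805/8)x^4 + (21861/4)x^3 - (109361/16)x^2 + (78123/16)x - 390623/256
the matrix is upper triangular; its diagonal is (1, 1, 1, 1, 1, 1, 1, 1, 1)
for a triangular matrix the eigenvalues are the diagonal entries, with algebraic multiplicity their repetition count

λ = 1 (multiplicity 9)


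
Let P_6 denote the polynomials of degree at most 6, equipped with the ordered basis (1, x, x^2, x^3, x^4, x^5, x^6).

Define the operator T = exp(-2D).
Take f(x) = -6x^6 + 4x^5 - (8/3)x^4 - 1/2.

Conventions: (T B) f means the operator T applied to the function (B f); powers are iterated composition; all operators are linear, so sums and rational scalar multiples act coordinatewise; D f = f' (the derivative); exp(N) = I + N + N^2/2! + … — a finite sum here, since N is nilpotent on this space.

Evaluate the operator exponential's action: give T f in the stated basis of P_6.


order-1 term: 72x^5 - 40x^4 + (64/3)x^3
order-2 term: -360x^4 + 160x^3 - 64x^2
order-3 term: 960x^3 - 320x^2 + (256/3)x
order-4 term: -1440x^2 + 320x - 128/3
order-5 term: 1152x - 128
order-6 term: -384
the series for exp(-2D) f terminates at order 6
exp(-2D) f = -6x^6 + 76x^5 - (1208/3)x^4 + (3424/3)x^3 - 1824x^2 + (4672/3)x - 3331/6

g(x) = -6x^6 + 76x^5 - (1208/3)x^4 + (3424/3)x^3 - 1824x^2 + (4672/3)x - 3331/6


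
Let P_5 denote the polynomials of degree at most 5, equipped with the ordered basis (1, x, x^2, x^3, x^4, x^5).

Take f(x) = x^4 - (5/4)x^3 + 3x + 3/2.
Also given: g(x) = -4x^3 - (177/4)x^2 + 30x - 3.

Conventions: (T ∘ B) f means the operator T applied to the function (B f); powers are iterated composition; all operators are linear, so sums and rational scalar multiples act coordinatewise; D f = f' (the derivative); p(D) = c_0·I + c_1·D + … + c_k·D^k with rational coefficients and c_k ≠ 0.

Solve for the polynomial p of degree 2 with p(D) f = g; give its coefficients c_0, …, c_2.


D^0 f = x^4 - (5/4)x^3 + 3x + 3/2
D^1 f = 4x^3 - (15/4)x^2 + 3
D^2 f = 12x^2 - (15/2)x
matching coefficients of g against c_0 f + c_1 Df + … from the top degree down determines the c_i
solution: c_0 = 0, c_1 = -1, c_2 = -4

c_0 = 0, c_1 = -1, c_2 = -4


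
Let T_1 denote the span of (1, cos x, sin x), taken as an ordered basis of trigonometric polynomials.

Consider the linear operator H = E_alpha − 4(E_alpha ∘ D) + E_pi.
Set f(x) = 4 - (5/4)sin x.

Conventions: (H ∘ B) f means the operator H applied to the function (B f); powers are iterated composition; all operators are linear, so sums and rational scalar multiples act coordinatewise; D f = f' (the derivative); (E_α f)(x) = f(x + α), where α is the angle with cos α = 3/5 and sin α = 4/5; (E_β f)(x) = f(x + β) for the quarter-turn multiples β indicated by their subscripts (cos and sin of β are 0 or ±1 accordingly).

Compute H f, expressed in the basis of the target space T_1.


g(x) = 8 + 2cos x - (7/2)sin x

E_alpha f = 4 - cos x - (3/4)sin x
D f = -(5/4)cos x
E_alpha D f = -(3/4)cos x + sin x
(-4(E_alpha ∘ D)) f = 3cos x - 4sin x
E_pi f = 4 + (5/4)sin x
(E_alpha − 4(E_alpha ∘ D) + E_pi) f = 8 + 2cos x - (7/2)sin x


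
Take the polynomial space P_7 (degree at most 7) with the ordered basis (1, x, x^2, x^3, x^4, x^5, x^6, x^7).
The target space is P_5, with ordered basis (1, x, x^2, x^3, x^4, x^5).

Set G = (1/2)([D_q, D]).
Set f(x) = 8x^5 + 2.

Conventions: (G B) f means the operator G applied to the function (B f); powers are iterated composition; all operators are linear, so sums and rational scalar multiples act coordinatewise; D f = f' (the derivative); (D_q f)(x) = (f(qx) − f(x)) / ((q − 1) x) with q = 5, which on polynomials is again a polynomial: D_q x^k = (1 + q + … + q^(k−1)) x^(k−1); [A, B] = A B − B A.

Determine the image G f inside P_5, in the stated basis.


D f = 40x^4
D_q D f = 6240x^3
D_q f = 6248x^4
D D_q f = 24992x^3
[D_q, D] f = -18752x^3
((1/2)([D_q, D])) f = -9376x^3

the result is g(x) = -9376x^3


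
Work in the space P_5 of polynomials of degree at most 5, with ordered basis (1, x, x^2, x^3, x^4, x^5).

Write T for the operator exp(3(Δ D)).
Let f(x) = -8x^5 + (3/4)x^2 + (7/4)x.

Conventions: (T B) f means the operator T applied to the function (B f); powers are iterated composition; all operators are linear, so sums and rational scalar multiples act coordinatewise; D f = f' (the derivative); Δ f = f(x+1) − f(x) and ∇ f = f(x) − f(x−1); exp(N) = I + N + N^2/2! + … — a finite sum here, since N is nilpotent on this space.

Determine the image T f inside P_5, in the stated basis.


order-1 term: -480x^3 - 720x^2 - 480x - 231/2
order-2 term: -4320x - 4320
the series for exp(3(Δ D)) f terminates at order 2
exp(3(Δ D)) f = -8x^5 - 480x^3 - (2877/4)x^2 - (19193/4)x - 8871/2

the result is g(x) = -8x^5 - 480x^3 - (2877/4)x^2 - (19193/4)x - 8871/2


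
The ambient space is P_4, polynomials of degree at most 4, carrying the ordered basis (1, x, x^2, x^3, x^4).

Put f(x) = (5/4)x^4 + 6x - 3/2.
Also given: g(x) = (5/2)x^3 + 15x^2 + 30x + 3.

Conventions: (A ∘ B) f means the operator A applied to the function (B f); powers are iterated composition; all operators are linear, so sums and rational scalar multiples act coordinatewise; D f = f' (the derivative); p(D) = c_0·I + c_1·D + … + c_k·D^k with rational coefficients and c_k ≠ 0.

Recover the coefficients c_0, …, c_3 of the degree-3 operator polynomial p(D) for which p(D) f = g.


c_0 = 0, c_1 = 1/2, c_2 = 1, c_3 = 1

D^0 f = (5/4)x^4 + 6x - 3/2
D^1 f = 5x^3 + 6
D^2 f = 15x^2
D^3 f = 30x
matching coefficients of g against c_0 f + c_1 Df + … from the top degree down determines the c_i
solution: c_0 = 0, c_1 = 1/2, c_2 = 1, c_3 = 1


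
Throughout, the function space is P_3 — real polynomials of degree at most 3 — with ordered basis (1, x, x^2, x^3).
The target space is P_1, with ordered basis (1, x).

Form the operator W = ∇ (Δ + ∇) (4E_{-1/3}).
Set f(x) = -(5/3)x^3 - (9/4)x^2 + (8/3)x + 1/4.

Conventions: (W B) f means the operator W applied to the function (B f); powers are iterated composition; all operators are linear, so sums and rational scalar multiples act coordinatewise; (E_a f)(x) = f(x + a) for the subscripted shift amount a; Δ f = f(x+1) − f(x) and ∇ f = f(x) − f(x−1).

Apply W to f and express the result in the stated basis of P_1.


E_{-1/3} f = -(5/3)x^3 - (7/12)x^2 + (65/18)x - 67/81
(4E_{-1/3}) f = -(20/3)x^3 - (7/3)x^2 + (130/9)x - 268/81
Δ (4E_{-1/3}) f = -20x^2 - (74/3)x + 49/9
∇ (4E_{-1/3}) f = -20x^2 + (46/3)x + 91/9
(Δ + ∇) (4E_{-1/3}) f = -40x^2 - (28/3)x + 140/9
∇ (Δ + ∇) (4E_{-1/3}) f = -80x + 92/3

the image equals g(x) = -80x + 92/3


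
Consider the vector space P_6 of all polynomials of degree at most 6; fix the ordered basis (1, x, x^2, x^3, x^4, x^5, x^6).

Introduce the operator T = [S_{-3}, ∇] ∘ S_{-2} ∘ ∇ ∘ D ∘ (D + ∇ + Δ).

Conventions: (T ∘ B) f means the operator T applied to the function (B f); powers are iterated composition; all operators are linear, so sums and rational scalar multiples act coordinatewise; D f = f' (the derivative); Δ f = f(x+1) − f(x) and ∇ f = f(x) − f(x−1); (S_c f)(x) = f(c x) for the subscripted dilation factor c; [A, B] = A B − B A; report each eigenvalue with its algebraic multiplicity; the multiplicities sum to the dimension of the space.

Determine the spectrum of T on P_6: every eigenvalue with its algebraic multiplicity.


image of 1: 0
image of x: 0
image of x^2: 0
image of x^3: 0
image of x^4: -576
image of x^5: -17280x + 7200
image of x^6: -311040x^2 + 259200x - 102720
the matrix is upper triangular; its diagonal is (0, 0, 0, 0, 0, 0, 0)
for a triangular matrix the eigenvalues are the diagonal entries, with algebraic multiplicity their repetition count

λ = 0 (multiplicity 7)


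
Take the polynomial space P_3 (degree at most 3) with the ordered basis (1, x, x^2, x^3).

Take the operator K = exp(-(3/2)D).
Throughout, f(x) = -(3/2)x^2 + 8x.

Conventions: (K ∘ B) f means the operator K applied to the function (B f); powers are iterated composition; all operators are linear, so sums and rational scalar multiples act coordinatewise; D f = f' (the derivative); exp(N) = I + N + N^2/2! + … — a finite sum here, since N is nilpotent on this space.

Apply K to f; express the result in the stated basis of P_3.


order-1 term: (9/2)x - 12
order-2 term: -27/8
the series for exp(-(3/2)D) f terminates at order 2
exp(-(3/2)D) f = -(3/2)x^2 + (25/2)x - 123/8

the image equals g(x) = -(3/2)x^2 + (25/2)x - 123/8


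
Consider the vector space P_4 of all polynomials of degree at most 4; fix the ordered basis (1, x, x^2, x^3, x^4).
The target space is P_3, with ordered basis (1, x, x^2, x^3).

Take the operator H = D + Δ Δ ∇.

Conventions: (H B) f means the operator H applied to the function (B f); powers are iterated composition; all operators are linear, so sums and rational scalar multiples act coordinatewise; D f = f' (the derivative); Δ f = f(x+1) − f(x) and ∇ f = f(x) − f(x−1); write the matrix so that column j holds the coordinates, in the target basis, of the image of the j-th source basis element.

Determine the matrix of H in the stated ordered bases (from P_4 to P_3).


the matrix is [[0, 1, 0, 6, 12]; [0, 0, 2, 0, 24]; [0, 0, 0, 3, 0]; [0, 0, 0, 0, 4]] (rows listed top to bottom)

image of 1: 0
image of x: 1
image of x^2: 2x
image of x^3: 3x^2 + 6
image of x^4: 4x^3 + 24x + 12
each image's coordinates form column j of the matrix


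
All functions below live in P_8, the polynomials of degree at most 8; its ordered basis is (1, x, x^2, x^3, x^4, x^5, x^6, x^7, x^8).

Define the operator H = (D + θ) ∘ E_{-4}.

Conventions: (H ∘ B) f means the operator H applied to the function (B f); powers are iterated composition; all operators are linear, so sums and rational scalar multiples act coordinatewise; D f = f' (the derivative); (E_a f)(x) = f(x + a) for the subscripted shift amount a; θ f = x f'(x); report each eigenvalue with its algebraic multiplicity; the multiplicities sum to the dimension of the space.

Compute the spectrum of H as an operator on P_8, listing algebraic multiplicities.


λ = 0 (multiplicity 1), λ = 1 (multiplicity 1), λ = 2 (multiplicity 1), λ = 3 (multiplicity 1), λ = 4 (multiplicity 1), λ = 5 (multiplicity 1), λ = 6 (multiplicity 1), λ = 7 (multiplicity 1), λ = 8 (multiplicity 1)

image of 1: 0
image of x: x + 1
image of x^2: 2x^2 - 6x - 8
image of x^3: 3x^3 - 21x^2 + 24x + 48
image of x^4: 4x^4 - 44x^3 + 144x^2 - 64x - 256
image of x^5: 5x^5 - 75x^4 + 400x^3 - 800x^2 + 1280
image of x^6: 6x^6 - 114x^5 + 840x^4 - 2880x^3 + 3840x^2 + 1536x - 6144
image of x^7: 7x^7 - 161x^6 + 1512x^5 - 7280x^4 + 17920x^3 - 16128x^2 - 14336x + 28672
image of x^8: 8x^8 - 216x^7 + 2464x^6 - 15232x^5 + 53760x^4 - 100352x^3 + 57344x^2 + 98304x - 131072
the matrix is upper triangular; its diagonal is (0, 1, 2, 3, 4, 5, 6, 7, 8)
for a triangular matrix the eigenvalues are the diagonal entries, with algebraic multiplicity their repetition count


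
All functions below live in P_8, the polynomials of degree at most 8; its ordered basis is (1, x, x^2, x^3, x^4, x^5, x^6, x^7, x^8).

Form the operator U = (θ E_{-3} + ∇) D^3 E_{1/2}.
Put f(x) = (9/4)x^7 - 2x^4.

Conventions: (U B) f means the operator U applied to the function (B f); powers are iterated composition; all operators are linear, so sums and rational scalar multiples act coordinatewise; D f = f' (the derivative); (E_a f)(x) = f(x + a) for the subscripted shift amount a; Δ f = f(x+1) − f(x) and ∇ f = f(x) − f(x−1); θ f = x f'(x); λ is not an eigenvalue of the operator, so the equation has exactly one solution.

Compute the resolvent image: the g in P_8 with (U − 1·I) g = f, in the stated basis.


write g with unknown coordinates in the stated basis and equate coefficients in (U − 1·I) g = f
solving from the highest basis element down gives g = -(9/4)x^7 - 1888x^4 + 12285x^3 - (70875/2)x^2 - (65013/4)x - 45312
check: U g = -1890x^4 + 12285x^3 - (70875/2)x^2 - (65013/4)x - 45312
so U g − 1·g = (9/4)x^7 - 2x^4 = f ✓

g(x) = -(9/4)x^7 - 1888x^4 + 12285x^3 - (70875/2)x^2 - (65013/4)x - 45312


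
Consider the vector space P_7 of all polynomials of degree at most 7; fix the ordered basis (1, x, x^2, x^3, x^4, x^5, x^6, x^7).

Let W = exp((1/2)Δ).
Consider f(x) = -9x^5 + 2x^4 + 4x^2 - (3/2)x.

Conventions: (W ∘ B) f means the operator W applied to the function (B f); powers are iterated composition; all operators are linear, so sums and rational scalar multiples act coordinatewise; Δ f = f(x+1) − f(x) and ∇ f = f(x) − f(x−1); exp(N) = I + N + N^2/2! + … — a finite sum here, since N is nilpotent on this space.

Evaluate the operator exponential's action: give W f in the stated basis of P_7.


the result is g(x) = -9x^5 - (41/2)x^4 - (127/2)x^3 - (443/4)x^2 - (1989/16)x - 2045/32

order-1 term: -(45/2)x^4 - 41x^3 - 39x^2 - (29/2)x - 9/4
order-2 term: -(45/2)x^3 - (129/2)x^2 - (291/4)x - 117/4
order-3 term: -(45/4)x^2 - (131/4)x - 213/8
order-4 term: -(45/16)x - 11/2
order-5 term: -9/32
the series for exp((1/2)Δ) f terminates at order 5
exp((1/2)Δ) f = -9x^5 - (41/2)x^4 - (127/2)x^3 - (443/4)x^2 - (1989/16)x - 2045/32
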